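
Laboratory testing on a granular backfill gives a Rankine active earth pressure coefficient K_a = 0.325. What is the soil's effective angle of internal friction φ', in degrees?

K_a = tan²(45° − φ/2) ⇒ 45° − φ/2 = arctan(√0.325) = 29.69°.
φ = 2(45° − 29.69°) = 30.63°.

30.6°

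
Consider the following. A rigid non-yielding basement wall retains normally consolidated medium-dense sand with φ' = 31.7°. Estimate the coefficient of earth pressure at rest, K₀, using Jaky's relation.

K₀ = 1 − sin φ' = 1 − sin 31.7° = 0.4745.

0.475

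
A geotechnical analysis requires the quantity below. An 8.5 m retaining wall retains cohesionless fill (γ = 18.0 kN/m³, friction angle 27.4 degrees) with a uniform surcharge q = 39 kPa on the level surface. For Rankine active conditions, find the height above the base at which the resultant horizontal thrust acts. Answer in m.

3.31 m

K_a = 0.3697.
Triangular part P₁ = ½K_aγH² = 240.4 at H/3 = 2.833 m; rectangular part P₂ = K_a q H = 122.5 at H/2 = 4.250 m.
ȳ = (P₁·2.833 + P₂·4.250)/(P₁+P₂) = 3.312 m.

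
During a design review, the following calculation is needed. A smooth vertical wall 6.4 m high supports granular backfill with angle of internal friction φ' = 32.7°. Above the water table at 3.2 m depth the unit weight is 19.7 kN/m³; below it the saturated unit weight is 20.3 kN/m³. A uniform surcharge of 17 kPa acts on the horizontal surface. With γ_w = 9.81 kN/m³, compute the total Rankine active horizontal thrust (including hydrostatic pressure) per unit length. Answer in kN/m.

189 kN/m

K_a = tan²(45° − φ/2) = 0.2985.
γ' = 20.3 − 9.81 = 10.49 kN/m³. h₂ = H − d_w = 3.2 m.
σ'_h: at surface K_a·q = 5.074; at WT K_a(q+γd_w) = 23.89; at base K_a(q+γd_w+γ'h₂) = 33.91 kPa.
P₁ = ½(5.074+23.89)×3.2 = 46.35; P₂ = ½(23.89+33.91)×3.2 = 92.49; P_w = ½γ_w h₂² = 50.23.
Total = 46.35+92.49+50.23 = 189.1 kN/m.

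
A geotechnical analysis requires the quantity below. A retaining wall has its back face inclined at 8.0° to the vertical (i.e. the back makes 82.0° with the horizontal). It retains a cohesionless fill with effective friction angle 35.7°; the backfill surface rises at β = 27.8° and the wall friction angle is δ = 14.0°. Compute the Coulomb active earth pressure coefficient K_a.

K_a = sin²(α+φ) / [sin²α · sin(α−δ) · (1 + √{sin(φ+δ)sin(φ−β) / (sin(α−δ)sin(α+β))})²].
With α = 82.0°, φ = 35.7°, δ = 14.0°, β = 27.8°: K_a = 0.4754.

0.475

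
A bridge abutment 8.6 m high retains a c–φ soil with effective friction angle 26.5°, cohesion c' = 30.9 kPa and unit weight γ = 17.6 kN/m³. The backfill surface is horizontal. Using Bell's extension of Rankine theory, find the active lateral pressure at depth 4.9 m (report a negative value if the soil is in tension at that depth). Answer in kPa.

-5.22 kPa

K_a = (1 − sin φ)/(1 + sin φ) = 0.3829.
σ_a = K_a γ z − 2c√K_a = 0.3829×17.6×4.9 − 2×30.9×0.6188 = -5.219 kPa.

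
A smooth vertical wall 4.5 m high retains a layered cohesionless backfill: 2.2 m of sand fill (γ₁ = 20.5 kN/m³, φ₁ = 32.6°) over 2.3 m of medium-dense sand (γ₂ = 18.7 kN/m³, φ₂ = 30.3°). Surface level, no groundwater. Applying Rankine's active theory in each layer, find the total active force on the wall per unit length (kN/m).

65.3 kN/m

K_a1 = tan²(45°−32.6°/2) = 0.2997; K_a2 = tan²(45°−30.3°/2) = 0.3293.
Layer 1: σ at base = K_a1 γ₁ h₁ = 13.52 kPa; P₁ = ½×13.52×2.2 = 14.87.
Layer 2: σ_v at top = γ₁h₁ = 45.10; σ_h top = K_a2×45.10 = 14.85; σ_h base = K_a2×(45.10+18.7×2.3) = 29.02.
P₂ = ½(14.85+29.02)×2.3 = 50.45. Total P_a = 14.87+50.45 = 65.32 kN/m.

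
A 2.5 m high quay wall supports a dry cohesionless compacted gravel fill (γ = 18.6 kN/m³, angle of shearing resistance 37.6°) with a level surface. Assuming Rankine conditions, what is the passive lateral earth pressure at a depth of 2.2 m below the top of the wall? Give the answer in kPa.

K_p = (1 + sin φ)/(1 − sin φ) = 4.130.
σ_h = K_p γ z = 4.130 × 18.6 × 2.2 = 169.0 kPa.

169 kPa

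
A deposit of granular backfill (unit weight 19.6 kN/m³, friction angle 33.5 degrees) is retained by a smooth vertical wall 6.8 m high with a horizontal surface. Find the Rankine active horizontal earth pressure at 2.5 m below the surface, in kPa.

K_a = (1 − sin φ)/(1 + sin φ) = 0.2887.
σ_h = K_a γ z = 0.2887 × 19.6 × 2.5 = 14.15 kPa.

14.1 kPa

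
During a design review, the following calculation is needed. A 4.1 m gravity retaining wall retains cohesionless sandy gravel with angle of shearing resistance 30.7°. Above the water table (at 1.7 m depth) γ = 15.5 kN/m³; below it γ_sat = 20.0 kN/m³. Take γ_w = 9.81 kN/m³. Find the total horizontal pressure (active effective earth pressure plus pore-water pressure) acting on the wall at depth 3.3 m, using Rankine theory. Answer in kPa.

29.5 kPa

K_a = (1 − sin φ)/(1 + sin φ) = 0.3240.
γ' = 20.0 − 9.81 = 10.19 kN/m³.
Effective vertical stress at 3.3 m: σ'_v = 15.5×1.7 + 10.19×1.60 = 42.65 kPa.
σ'_h = K_a σ'_v = 0.3240 × 42.65 = 13.82 kPa; u = γ_w × 1.60 = 15.70 kPa.
Total σ_h = 13.82 + 15.70 = 29.52 kPa.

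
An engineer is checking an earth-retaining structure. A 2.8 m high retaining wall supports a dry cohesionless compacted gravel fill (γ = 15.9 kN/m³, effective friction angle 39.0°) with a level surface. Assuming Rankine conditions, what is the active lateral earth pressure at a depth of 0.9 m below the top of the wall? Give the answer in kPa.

3.26 kPa

K_a = (1 − sin φ)/(1 + sin φ) = 0.2275.
σ_h = K_a γ z = 0.2275 × 15.9 × 0.9 = 3.256 kPa.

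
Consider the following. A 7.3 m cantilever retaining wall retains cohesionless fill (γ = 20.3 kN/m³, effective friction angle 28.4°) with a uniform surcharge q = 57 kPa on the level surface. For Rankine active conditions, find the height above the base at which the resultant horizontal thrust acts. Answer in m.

K_a = 0.3554.
Triangular part P₁ = ½K_aγH² = 192.2 at H/3 = 2.433 m; rectangular part P₂ = K_a q H = 147.9 at H/2 = 3.650 m.
ȳ = (P₁·2.433 + P₂·3.650)/(P₁+P₂) = 2.962 m.

2.96 m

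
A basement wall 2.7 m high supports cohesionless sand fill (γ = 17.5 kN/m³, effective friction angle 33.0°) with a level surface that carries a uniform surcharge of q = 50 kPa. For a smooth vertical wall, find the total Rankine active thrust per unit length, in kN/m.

58.6 kN/m

K_a = tan²(45° − φ/2) = 0.2948.
Soil triangle: ½ K_a γ H² = 0.5×0.2948×17.5×2.7² = 18.80 kN/m.
Surcharge rectangle: K_a q H = 0.2948×50×2.7 = 39.80 kN/m.
Total = 18.80 + 39.80 = 58.60 kN/m.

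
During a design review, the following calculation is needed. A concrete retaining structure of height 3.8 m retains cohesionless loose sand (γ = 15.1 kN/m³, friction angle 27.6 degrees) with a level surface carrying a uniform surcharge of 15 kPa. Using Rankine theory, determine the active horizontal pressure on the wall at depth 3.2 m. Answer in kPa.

K_a = (1 − sin φ)/(1 + sin φ) = 0.3668.
σ_v = γz + q = 15.1 × 3.2 + 15 = 63.32 kPa.
σ_h = K_a σ_v = 0.3668 × 63.32 = 23.22 kPa.

23.2 kPa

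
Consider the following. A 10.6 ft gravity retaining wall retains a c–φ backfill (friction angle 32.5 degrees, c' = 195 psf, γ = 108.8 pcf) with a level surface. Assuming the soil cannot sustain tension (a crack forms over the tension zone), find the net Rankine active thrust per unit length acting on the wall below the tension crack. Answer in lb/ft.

K_a = 0.3010; √K_a = 0.5486.
Tension-crack depth z_c = 2c/(γ√K_a) = 2×195/(108.8×0.5486) = 6.534 ft.
σ_a at base = K_a γ H − 2c√K_a = 0.3010×108.8×10.6 − 2×195×0.5486 = 133.2 psf.
P_a = ½ × 133.2 × (H − z_c) = 0.5×133.2×4.066 = 270.7 lb/ft.

271 lb/ft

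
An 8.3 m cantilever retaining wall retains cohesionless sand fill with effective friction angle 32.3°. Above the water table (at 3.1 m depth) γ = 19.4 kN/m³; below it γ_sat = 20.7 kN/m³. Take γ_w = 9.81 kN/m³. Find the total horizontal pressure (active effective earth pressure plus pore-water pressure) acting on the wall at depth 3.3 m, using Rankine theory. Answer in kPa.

20.9 kPa

K_a = (1 − sin φ)/(1 + sin φ) = 0.3035.
γ' = 20.7 − 9.81 = 10.89 kN/m³.
Effective vertical stress at 3.3 m: σ'_v = 19.4×3.1 + 10.89×0.200 = 62.32 kPa.
σ'_h = K_a σ'_v = 0.3035 × 62.32 = 18.91 kPa; u = γ_w × 0.200 = 1.962 kPa.
Total σ_h = 18.91 + 1.962 = 20.87 kPa.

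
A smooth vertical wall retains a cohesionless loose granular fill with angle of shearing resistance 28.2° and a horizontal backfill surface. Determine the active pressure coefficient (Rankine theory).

K_a = tan²(45° − φ/2) = tan²(30.90°) = 0.3582.

0.358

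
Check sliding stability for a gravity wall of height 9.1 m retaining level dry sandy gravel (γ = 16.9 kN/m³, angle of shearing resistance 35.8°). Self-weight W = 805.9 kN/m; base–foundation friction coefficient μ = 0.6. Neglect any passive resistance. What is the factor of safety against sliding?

K_a = tan²(45° − 35.8°/2) = 0.2619.
P_a = ½K_aγH² = 0.5×0.2619×16.9×9.1² = 183.2 kN/m, acting at H/3 = 3.033 m above the base.
FS_sliding = μW / P_a = 0.6×805.9 / 183.2 = 2.639.

2.64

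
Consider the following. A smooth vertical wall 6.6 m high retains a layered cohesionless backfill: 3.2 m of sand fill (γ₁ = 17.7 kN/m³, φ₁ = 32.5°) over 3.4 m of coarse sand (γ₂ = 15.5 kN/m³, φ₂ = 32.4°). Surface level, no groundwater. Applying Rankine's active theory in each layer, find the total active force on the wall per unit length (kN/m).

K_a1 = tan²(45°−32.5°/2) = 0.3010; K_a2 = tan²(45°−32.4°/2) = 0.3022.
Layer 1: σ at base = K_a1 γ₁ h₁ = 17.05 kPa; P₁ = ½×17.05×3.2 = 27.28.
Layer 2: σ_v at top = γ₁h₁ = 56.64; σ_h top = K_a2×56.64 = 17.12; σ_h base = K_a2×(56.64+15.5×3.4) = 33.05.
P₂ = ½(17.12+33.05)×3.4 = 85.28. Total P_a = 27.28+85.28 = 112.6 kN/m.

113 kN/m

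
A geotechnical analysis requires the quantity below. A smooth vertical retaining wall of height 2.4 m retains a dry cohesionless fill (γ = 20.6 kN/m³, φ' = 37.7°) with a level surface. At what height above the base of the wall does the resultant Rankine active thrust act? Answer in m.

K_a = 0.2411.
The pressure distribution is triangular, so the resultant acts at H/3 above the base = 2.4/3 = 0.8000 m.

0.800 m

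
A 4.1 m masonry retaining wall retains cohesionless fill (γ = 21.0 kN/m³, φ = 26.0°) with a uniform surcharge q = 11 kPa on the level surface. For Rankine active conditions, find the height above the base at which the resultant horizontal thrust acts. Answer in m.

1.51 m

K_a = 0.3905.
Triangular part P₁ = ½K_aγH² = 68.92 at H/3 = 1.367 m; rectangular part P₂ = K_a q H = 17.61 at H/2 = 2.050 m.
ȳ = (P₁·1.367 + P₂·2.050)/(P₁+P₂) = 1.506 m.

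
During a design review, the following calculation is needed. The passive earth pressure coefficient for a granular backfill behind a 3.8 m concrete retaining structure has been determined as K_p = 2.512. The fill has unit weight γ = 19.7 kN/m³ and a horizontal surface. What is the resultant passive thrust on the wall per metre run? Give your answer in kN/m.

357 kN/m

P = ½ K_p γ H² = 0.5 × 2.512 × 19.7 × 3.8² = 357.3 kN/m.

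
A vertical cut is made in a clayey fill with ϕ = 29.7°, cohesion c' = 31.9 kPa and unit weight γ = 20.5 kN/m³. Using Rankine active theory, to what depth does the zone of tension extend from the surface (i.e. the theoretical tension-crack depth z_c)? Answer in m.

K_a = tan²(45° − 29.7°/2) = 0.3374; √K_a = 0.5808.
The active pressure is zero where K_a γ z = 2c√K_a, so z_c = 2c/(γ√K_a) = 2×31.9/(20.5×0.5808) = 5.358 m.

5.36 m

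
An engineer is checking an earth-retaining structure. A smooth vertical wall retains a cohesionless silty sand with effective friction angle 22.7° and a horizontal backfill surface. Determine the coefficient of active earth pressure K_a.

0.443

K_a = (1 − sin φ)/(1 + sin φ) = (1 − sin 22.7°)/(1 + sin 22.7°) = 0.4431.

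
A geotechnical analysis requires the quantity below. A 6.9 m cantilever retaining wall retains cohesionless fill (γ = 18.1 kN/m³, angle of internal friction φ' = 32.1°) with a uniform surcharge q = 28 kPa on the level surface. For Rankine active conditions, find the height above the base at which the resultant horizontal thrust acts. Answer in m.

K_a = 0.3060.
Triangular part P₁ = ½K_aγH² = 131.8 at H/3 = 2.300 m; rectangular part P₂ = K_a q H = 59.12 at H/2 = 3.450 m.
ȳ = (P₁·2.300 + P₂·3.450)/(P₁+P₂) = 2.656 m.

2.66 m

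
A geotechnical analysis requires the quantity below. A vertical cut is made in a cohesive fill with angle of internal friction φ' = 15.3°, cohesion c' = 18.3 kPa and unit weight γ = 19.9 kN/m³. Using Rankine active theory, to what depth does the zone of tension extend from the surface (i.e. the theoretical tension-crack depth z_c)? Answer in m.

2.41 m

K_a = tan²(45° − 15.3°/2) = 0.5824; √K_a = 0.7632.
The active pressure is zero where K_a γ z = 2c√K_a, so z_c = 2c/(γ√K_a) = 2×18.3/(19.9×0.7632) = 2.410 m.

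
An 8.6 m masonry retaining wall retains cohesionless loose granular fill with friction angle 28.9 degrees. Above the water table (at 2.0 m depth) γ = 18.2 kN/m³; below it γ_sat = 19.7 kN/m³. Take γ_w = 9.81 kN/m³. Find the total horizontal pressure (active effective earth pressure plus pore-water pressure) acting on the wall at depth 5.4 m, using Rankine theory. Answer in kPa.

K_a = (1 − sin φ)/(1 + sin φ) = 0.3484.
γ' = 19.7 − 9.81 = 9.890 kN/m³.
Effective vertical stress at 5.4 m: σ'_v = 18.2×2.0 + 9.890×3.40 = 70.03 kPa.
σ'_h = K_a σ'_v = 0.3484 × 70.03 = 24.39 kPa; u = γ_w × 3.40 = 33.35 kPa.
Total σ_h = 24.39 + 33.35 = 57.75 kPa.

57.7 kPa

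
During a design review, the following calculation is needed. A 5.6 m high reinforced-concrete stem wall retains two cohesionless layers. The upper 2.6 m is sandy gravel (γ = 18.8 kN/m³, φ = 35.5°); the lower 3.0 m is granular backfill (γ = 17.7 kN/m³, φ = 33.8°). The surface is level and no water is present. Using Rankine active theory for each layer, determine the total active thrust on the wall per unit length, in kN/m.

K_a1 = tan²(45°−35.5°/2) = 0.2653; K_a2 = tan²(45°−33.8°/2) = 0.2851.
Layer 1: σ at base = K_a1 γ₁ h₁ = 12.97 kPa; P₁ = ½×12.97×2.6 = 16.86.
Layer 2: σ_v at top = γ₁h₁ = 48.88; σ_h top = K_a2×48.88 = 13.94; σ_h base = K_a2×(48.88+17.7×3.0) = 29.07.
P₂ = ½(13.94+29.07)×3.0 = 64.52. Total P_a = 16.86+64.52 = 81.37 kN/m.

81.4 kN/m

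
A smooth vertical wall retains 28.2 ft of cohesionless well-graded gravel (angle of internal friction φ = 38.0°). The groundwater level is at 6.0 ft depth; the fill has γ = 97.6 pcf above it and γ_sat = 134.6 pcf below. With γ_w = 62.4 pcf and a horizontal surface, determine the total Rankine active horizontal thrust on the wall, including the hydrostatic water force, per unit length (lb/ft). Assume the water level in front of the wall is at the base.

K_a = tan²(45° − φ/2) = 0.2379.
γ' = 134.6 − 62.4 = 72.20 pcf. Depth below WT = 22.2 ft.
σ'_h at WT = K_a γ d_w = 139.3 psf; at base = 139.3 + K_a γ' × 22.2 = 520.6 psf.
P₁ (0–6.0 ft) = ½×139.3×6.0 = 417.9. P₂ (6.0–28.2 ft) = ½(139.3+520.6)×22.2 = 7325.
P_w = ½ γ_w h₂² = 0.5×62.4×22.2² = 15380. Total = 417.9+7325+15380 = 23120 lb/ft.

23100 lb/ft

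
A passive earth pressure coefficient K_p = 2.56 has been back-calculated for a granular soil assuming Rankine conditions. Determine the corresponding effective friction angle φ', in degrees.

K_p = (1+sin φ)/(1−sin φ) ⇒ sin φ = (K_p − 1)/(K_p + 1) = 0.4382.
φ = arcsin(0.4382) = 25.99°.

26.0°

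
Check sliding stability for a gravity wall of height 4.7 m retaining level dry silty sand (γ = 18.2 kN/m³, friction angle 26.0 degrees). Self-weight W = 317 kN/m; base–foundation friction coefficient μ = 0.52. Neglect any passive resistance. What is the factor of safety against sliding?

K_a = tan²(45° − 26.0°/2) = 0.3905.
P_a = ½K_aγH² = 0.5×0.3905×18.2×4.7² = 78.49 kN/m, acting at H/3 = 1.567 m above the base.
FS_sliding = μW / P_a = 0.52×317 / 78.49 = 2.100.

2.10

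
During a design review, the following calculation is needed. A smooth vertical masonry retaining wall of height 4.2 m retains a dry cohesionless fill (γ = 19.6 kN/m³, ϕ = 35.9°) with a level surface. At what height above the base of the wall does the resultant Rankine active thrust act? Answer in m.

1.40 m

K_a = 0.2607.
The pressure distribution is triangular, so the resultant acts at H/3 above the base = 4.2/3 = 1.400 m.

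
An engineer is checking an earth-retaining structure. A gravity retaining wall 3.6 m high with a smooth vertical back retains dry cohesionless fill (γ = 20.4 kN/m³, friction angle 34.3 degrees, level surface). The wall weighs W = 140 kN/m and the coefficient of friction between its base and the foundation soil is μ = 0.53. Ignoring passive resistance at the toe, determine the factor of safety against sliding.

K_a = tan²(45° − 34.3°/2) = 0.2792.
P_a = ½K_aγH² = 0.5×0.2792×20.4×3.6² = 36.90 kN/m, acting at H/3 = 1.200 m above the base.
FS_sliding = μW / P_a = 0.53×140 / 36.90 = 2.011.

2.01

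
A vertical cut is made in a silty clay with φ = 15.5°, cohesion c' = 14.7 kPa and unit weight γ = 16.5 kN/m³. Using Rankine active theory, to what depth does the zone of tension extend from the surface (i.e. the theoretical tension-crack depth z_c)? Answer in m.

2.34 m

K_a = tan²(45° − 15.5°/2) = 0.5782; √K_a = 0.7604.
The active pressure is zero where K_a γ z = 2c√K_a, so z_c = 2c/(γ√K_a) = 2×14.7/(16.5×0.7604) = 2.343 m.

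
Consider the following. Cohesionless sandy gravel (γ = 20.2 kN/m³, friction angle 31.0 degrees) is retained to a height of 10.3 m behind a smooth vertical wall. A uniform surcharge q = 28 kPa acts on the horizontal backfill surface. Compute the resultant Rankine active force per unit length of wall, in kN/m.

435 kN/m

K_a = tan²(45° − φ/2) = 0.3201.
Soil triangle: ½ K_a γ H² = 0.5×0.3201×20.2×10.3² = 343.0 kN/m.
Surcharge rectangle: K_a q H = 0.3201×28×10.3 = 92.32 kN/m.
Total = 343.0 + 92.32 = 435.3 kN/m.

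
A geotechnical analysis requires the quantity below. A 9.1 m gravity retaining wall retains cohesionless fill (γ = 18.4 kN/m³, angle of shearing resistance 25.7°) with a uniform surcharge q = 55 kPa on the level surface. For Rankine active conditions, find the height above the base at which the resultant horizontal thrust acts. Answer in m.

3.63 m

K_a = 0.3950.
Triangular part P₁ = ½K_aγH² = 301.0 at H/3 = 3.033 m; rectangular part P₂ = K_a q H = 197.7 at H/2 = 4.550 m.
ȳ = (P₁·3.033 + P₂·4.550)/(P₁+P₂) = 3.635 m.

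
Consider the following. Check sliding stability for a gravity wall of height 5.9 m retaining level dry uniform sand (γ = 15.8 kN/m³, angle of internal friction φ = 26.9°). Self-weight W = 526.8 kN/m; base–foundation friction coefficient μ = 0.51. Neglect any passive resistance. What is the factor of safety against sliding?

K_a = tan²(45° − 26.9°/2) = 0.3770.
P_a = ½K_aγH² = 0.5×0.3770×15.8×5.9² = 103.7 kN/m, acting at H/3 = 1.967 m above the base.
FS_sliding = μW / P_a = 0.51×526.8 / 103.7 = 2.591.

2.59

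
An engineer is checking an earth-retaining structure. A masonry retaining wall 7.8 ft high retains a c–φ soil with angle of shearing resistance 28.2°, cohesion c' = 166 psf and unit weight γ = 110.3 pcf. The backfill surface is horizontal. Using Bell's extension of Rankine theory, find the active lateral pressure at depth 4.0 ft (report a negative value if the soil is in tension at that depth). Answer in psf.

-40.7 psf

K_a = (1 − sin φ)/(1 + sin φ) = 0.3582.
σ_a = K_a γ z − 2c√K_a = 0.3582×110.3×4.0 − 2×166×0.5985 = -40.67 psf.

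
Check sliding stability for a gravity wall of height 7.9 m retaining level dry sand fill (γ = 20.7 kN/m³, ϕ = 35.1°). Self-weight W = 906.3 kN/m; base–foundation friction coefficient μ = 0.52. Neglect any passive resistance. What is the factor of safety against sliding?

K_a = tan²(45° − 35.1°/2) = 0.2698.
P_a = ½K_aγH² = 0.5×0.2698×20.7×7.9² = 174.3 kN/m, acting at H/3 = 2.633 m above the base.
FS_sliding = μW / P_a = 0.52×906.3 / 174.3 = 2.704.

2.70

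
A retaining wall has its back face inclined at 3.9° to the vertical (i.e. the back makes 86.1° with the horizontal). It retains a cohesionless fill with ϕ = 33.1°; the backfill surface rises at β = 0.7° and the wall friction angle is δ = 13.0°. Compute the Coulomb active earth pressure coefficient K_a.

0.299

K_a = sin²(α+φ) / [sin²α · sin(α−δ) · (1 + √{sin(φ+δ)sin(φ−β) / (sin(α−δ)sin(α+β))})²].
With α = 86.1°, φ = 33.1°, δ = 13.0°, β = 0.7°: K_a = 0.2990.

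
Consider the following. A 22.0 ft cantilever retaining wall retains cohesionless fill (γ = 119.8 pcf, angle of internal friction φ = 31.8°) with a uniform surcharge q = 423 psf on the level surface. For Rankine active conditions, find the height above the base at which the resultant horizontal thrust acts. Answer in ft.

K_a = 0.3098.
Triangular part P₁ = ½K_aγH² = 8981 at H/3 = 7.333 ft; rectangular part P₂ = K_a q H = 2883 at H/2 = 11.00 ft.
ȳ = (P₁·7.333 + P₂·11.00)/(P₁+P₂) = 8.224 ft.

8.22 ft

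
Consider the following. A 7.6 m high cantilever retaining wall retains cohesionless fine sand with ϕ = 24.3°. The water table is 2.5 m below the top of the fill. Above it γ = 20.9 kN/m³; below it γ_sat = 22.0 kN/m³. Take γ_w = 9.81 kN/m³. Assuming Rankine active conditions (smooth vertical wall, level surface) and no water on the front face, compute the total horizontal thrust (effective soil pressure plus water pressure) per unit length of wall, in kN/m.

332 kN/m

K_a = tan²(45° − φ/2) = 0.4169.
γ' = 22.0 − 9.81 = 12.19 kN/m³. Depth below WT = 5.1 m.
σ'_h at WT = K_a γ d_w = 21.78 kPa; at base = 21.78 + K_a γ' × 5.1 = 47.70 kPa.
P₁ (0–2.5 m) = ½×21.78×2.5 = 27.23. P₂ (2.5–7.6 m) = ½(21.78+47.70)×5.1 = 177.2.
P_w = ½ γ_w h₂² = 0.5×9.81×5.1² = 127.6. Total = 27.23+177.2+127.6 = 332.0 kN/m.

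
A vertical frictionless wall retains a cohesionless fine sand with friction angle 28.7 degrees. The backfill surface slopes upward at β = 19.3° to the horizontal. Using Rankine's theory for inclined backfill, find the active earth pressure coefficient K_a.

K_a = cos β · (cos β − √(cos²β − cos²φ)) / (cos β + √(cos²β − cos²φ)).
cos β = 0.9438, cos φ = 0.8771, √(cos²β − cos²φ) = 0.3484.
K_a = 0.9438 × (0.9438 − 0.3484)/(0.9438 + 0.3484) = 0.4349.

0.435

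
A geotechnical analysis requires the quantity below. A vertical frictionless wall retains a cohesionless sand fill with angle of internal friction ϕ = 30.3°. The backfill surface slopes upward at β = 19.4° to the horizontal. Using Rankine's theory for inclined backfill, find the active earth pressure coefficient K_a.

K_a = cos β · (cos β − √(cos²β − cos²φ)) / (cos β + √(cos²β − cos²φ)).
cos β = 0.9432, cos φ = 0.8634, √(cos²β − cos²φ) = 0.3798.
K_a = 0.9432 × (0.9432 − 0.3798)/(0.9432 + 0.3798) = 0.4017.

0.402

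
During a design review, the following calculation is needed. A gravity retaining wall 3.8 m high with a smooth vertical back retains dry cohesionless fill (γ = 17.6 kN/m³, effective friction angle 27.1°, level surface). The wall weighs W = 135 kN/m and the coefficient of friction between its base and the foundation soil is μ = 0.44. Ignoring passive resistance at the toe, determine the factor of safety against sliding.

1.25

K_a = tan²(45° − 27.1°/2) = 0.3741.
P_a = ½K_aγH² = 0.5×0.3741×17.6×3.8² = 47.53 kN/m, acting at H/3 = 1.267 m above the base.
FS_sliding = μW / P_a = 0.44×135 / 47.53 = 1.250.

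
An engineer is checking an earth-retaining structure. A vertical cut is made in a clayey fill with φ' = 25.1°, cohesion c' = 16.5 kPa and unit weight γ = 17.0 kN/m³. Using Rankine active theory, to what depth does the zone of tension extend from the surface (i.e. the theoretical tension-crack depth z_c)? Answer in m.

K_a = tan²(45° − 25.1°/2) = 0.4043; √K_a = 0.6358.
The active pressure is zero where K_a γ z = 2c√K_a, so z_c = 2c/(γ√K_a) = 2×16.5/(17.0×0.6358) = 3.053 m.

3.05 m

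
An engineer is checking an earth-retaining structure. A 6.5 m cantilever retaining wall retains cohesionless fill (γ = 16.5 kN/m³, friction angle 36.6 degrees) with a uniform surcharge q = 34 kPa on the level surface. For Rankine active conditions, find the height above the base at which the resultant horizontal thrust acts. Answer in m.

2.59 m

K_a = 0.2530.
Triangular part P₁ = ½K_aγH² = 88.17 at H/3 = 2.167 m; rectangular part P₂ = K_a q H = 55.90 at H/2 = 3.250 m.
ȳ = (P₁·2.167 + P₂·3.250)/(P₁+P₂) = 2.587 m.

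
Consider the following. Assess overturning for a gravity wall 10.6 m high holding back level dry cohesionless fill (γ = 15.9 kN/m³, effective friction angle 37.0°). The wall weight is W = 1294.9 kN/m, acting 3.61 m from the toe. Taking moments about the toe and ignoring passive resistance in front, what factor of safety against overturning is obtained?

5.96

K_a = tan²(45° − 37.0°/2) = 0.2486.
P_a = ½K_aγH² = 0.5×0.2486×15.9×10.6² = 222.1 kN/m, acting at H/3 = 3.533 m above the base.
Overturning moment M_o = P_a × H/3 = 222.1 × 3.533 = 784.6.
Resisting moment M_r = W × 3.61 = 1294.9 × 3.61 = 4675.
FS_overturning = M_r/M_o = 4675/784.6 = 5.958.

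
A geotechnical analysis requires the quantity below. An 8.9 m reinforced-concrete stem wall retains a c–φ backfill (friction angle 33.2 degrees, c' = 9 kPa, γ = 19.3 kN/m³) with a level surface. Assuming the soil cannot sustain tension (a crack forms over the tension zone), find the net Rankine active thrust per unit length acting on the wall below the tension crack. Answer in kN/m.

145 kN/m

K_a = 0.2924; √K_a = 0.5407.
Tension-crack depth z_c = 2c/(γ√K_a) = 2×9/(19.3×0.5407) = 1.725 m.
σ_a at base = K_a γ H − 2c√K_a = 0.2924×19.3×8.9 − 2×9×0.5407 = 40.49 kPa.
P_a = ½ × 40.49 × (H − z_c) = 0.5×40.49×7.175 = 145.2 kN/m.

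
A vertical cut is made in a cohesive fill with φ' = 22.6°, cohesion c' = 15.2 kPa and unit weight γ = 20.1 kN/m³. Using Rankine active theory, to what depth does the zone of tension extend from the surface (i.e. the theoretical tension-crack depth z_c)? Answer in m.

K_a = tan²(45° − 22.6°/2) = 0.4448; √K_a = 0.6669.
The active pressure is zero where K_a γ z = 2c√K_a, so z_c = 2c/(γ√K_a) = 2×15.2/(20.1×0.6669) = 2.268 m.

2.27 m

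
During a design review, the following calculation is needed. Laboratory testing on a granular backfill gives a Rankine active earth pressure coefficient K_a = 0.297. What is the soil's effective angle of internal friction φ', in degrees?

32.8°

K_a = tan²(45° − φ/2) ⇒ 45° − φ/2 = arctan(√0.297) = 28.59°.
φ = 2(45° − 28.59°) = 32.82°.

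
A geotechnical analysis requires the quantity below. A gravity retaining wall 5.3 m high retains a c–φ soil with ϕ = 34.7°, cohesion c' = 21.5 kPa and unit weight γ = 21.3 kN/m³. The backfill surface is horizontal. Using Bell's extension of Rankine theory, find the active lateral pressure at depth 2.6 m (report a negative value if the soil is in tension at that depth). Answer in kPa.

-7.33 kPa

K_a = (1 − sin φ)/(1 + sin φ) = 0.2745.
σ_a = K_a γ z − 2c√K_a = 0.2745×21.3×2.6 − 2×21.5×0.5239 = -7.327 kPa.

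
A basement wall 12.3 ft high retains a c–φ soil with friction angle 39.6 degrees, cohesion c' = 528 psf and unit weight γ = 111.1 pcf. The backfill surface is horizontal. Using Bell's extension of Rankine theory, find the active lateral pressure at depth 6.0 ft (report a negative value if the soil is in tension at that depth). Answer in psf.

-349 psf

K_a = (1 − sin φ)/(1 + sin φ) = 0.2214.
σ_a = K_a γ z − 2c√K_a = 0.2214×111.1×6.0 − 2×528×0.4706 = -349.3 psf.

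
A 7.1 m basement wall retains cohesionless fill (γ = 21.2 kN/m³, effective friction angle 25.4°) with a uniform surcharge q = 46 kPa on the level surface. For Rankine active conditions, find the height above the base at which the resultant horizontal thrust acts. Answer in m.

K_a = 0.3996.
Triangular part P₁ = ½K_aγH² = 213.5 at H/3 = 2.367 m; rectangular part P₂ = K_a q H = 130.5 at H/2 = 3.550 m.
ȳ = (P₁·2.367 + P₂·3.550)/(P₁+P₂) = 2.816 m.

2.82 m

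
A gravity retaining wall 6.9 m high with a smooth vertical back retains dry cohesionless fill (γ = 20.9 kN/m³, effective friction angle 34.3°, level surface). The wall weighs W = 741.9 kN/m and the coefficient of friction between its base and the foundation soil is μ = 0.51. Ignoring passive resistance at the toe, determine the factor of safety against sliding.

K_a = tan²(45° − 34.3°/2) = 0.2792.
P_a = ½K_aγH² = 0.5×0.2792×20.9×6.9² = 138.9 kN/m, acting at H/3 = 2.300 m above the base.
FS_sliding = μW / P_a = 0.51×741.9 / 138.9 = 2.724.

2.72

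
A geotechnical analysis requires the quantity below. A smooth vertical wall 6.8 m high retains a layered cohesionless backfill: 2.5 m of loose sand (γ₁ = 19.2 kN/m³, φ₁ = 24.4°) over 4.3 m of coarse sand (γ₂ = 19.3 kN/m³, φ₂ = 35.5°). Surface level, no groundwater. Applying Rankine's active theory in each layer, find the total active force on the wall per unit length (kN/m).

127 kN/m

K_a1 = tan²(45°−24.4°/2) = 0.4153; K_a2 = tan²(45°−35.5°/2) = 0.2653.
Layer 1: σ at base = K_a1 γ₁ h₁ = 19.94 kPa; P₁ = ½×19.94×2.5 = 24.92.
Layer 2: σ_v at top = γ₁h₁ = 48.00; σ_h top = K_a2×48.00 = 12.73; σ_h base = K_a2×(48.00+19.3×4.3) = 34.75.
P₂ = ½(12.73+34.75)×4.3 = 102.1. Total P_a = 24.92+102.1 = 127.0 kN/m.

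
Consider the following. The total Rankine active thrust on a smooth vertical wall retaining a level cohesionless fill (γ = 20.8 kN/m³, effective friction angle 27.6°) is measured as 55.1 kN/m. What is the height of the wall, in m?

3.80 m

K_a = 0.3668. P_a = ½ K_a γ H² ⇒ H = √(2P_a/(K_a γ)).
H = √(2×55.1/(0.3668×20.8)) = 3.801 m.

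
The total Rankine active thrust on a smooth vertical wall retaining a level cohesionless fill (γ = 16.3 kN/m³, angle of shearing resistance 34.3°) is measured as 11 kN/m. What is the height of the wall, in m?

2.20 m

K_a = 0.2792. P_a = ½ K_a γ H² ⇒ H = √(2P_a/(K_a γ)).
H = √(2×11/(0.2792×16.3)) = 2.199 m.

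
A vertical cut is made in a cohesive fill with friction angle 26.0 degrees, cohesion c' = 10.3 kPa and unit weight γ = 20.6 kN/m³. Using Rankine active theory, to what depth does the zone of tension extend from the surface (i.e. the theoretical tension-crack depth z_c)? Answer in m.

1.60 m

K_a = tan²(45° − 26.0°/2) = 0.3905; √K_a = 0.6249.
The active pressure is zero where K_a γ z = 2c√K_a, so z_c = 2c/(γ√K_a) = 2×10.3/(20.6×0.6249) = 1.600 m.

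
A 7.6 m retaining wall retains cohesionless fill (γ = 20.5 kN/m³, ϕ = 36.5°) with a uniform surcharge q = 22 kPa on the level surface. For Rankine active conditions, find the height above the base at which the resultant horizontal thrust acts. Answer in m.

K_a = 0.2541.
Triangular part P₁ = ½K_aγH² = 150.4 at H/3 = 2.533 m; rectangular part P₂ = K_a q H = 42.48 at H/2 = 3.800 m.
ȳ = (P₁·2.533 + P₂·3.800)/(P₁+P₂) = 2.812 m.

2.81 m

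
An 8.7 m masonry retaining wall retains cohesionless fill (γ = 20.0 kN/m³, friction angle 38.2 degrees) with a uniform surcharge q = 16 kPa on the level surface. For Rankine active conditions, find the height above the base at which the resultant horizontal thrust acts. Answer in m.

3.13 m

K_a = 0.2358.
Triangular part P₁ = ½K_aγH² = 178.5 at H/3 = 2.900 m; rectangular part P₂ = K_a q H = 32.82 at H/2 = 4.350 m.
ȳ = (P₁·2.900 + P₂·4.350)/(P₁+P₂) = 3.125 m.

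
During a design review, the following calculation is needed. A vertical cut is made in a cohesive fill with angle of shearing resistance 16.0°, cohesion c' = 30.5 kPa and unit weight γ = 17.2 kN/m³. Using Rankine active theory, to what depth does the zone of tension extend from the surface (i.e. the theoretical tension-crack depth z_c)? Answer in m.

K_a = tan²(45° − 16.0°/2) = 0.5678; √K_a = 0.7536.
The active pressure is zero where K_a γ z = 2c√K_a, so z_c = 2c/(γ√K_a) = 2×30.5/(17.2×0.7536) = 4.706 m.

4.71 m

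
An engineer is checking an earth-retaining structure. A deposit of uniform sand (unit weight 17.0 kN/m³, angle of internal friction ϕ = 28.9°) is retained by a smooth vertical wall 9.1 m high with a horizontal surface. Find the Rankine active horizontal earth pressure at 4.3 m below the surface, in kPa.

25.5 kPa

K_a = (1 − sin φ)/(1 + sin φ) = 0.3484.
σ_h = K_a γ z = 0.3484 × 17.0 × 4.3 = 25.47 kPa.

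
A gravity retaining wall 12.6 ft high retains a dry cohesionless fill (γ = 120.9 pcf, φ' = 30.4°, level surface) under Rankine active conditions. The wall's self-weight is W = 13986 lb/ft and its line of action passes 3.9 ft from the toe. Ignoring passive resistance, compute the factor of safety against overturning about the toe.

4.13

K_a = tan²(45° − 30.4°/2) = 0.3280.
P_a = ½K_aγH² = 0.5×0.3280×120.9×12.6² = 3148 lb/ft, acting at H/3 = 4.200 ft above the base.
Overturning moment M_o = P_a × H/3 = 3148 × 4.200 = 13220.
Resisting moment M_r = W × 3.9 = 13986 × 3.9 = 54550.
FS_overturning = M_r/M_o = 54550/13220 = 4.126.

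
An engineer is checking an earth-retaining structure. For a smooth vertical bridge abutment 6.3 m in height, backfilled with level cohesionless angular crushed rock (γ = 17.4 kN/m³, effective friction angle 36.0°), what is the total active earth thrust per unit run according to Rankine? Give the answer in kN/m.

89.6 kN/m

K_a = tan²(45° − φ/2) = 0.2596.
P_a = ½ K_a γ H² = 0.5 × 0.2596 × 17.4 × 6.3² = 89.65 kN/m.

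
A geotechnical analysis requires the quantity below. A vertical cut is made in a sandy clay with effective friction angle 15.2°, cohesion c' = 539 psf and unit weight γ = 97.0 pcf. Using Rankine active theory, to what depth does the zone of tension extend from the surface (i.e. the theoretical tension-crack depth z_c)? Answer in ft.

K_a = tan²(45° − 15.2°/2) = 0.5845; √K_a = 0.7646.
The active pressure is zero where K_a γ z = 2c√K_a, so z_c = 2c/(γ√K_a) = 2×539/(97.0×0.7646) = 14.54 ft.

14.5 ft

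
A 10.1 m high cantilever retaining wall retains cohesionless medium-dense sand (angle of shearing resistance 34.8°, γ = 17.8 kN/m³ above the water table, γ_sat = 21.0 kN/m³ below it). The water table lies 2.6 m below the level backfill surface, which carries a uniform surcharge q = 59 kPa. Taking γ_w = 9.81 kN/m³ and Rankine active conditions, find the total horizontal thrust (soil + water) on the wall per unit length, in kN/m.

K_a = tan²(45° − φ/2) = 0.2733.
γ' = 21.0 − 9.81 = 11.19 kN/m³. h₂ = H − d_w = 7.5 m.
σ'_h: at surface K_a·q = 16.13; at WT K_a(q+γd_w) = 28.77; at base K_a(q+γd_w+γ'h₂) = 51.71 kPa.
P₁ = ½(16.13+28.77)×2.6 = 58.37; P₂ = ½(28.77+51.71)×7.5 = 301.8; P_w = ½γ_w h₂² = 275.9.
Total = 58.37+301.8+275.9 = 636.1 kN/m.

636 kN/m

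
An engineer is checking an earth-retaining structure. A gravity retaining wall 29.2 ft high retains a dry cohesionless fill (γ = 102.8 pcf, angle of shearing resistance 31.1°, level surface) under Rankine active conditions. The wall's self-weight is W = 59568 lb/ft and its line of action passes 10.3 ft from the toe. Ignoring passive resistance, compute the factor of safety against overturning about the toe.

4.51

K_a = tan²(45° − 31.1°/2) = 0.3188.
P_a = ½K_aγH² = 0.5×0.3188×102.8×29.2² = 13970 lb/ft, acting at H/3 = 9.733 ft above the base.
Overturning moment M_o = P_a × H/3 = 13970 × 9.733 = 136000.
Resisting moment M_r = W × 10.3 = 59568 × 10.3 = 613600.
FS_overturning = M_r/M_o = 613600/136000 = 4.512.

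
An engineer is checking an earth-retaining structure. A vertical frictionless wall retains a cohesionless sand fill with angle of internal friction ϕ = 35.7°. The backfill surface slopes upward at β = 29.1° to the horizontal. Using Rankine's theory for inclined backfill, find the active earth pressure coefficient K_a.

K_a = cos β · (cos β − √(cos²β − cos²φ)) / (cos β + √(cos²β − cos²φ)).
cos β = 0.8738, cos φ = 0.8121, √(cos²β − cos²φ) = 0.3225.
K_a = 0.8738 × (0.8738 − 0.3225)/(0.8738 + 0.3225) = 0.4027.

0.403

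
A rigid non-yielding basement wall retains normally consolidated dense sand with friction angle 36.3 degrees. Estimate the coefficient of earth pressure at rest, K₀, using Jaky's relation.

K₀ = 1 − sin φ' = 1 − sin 36.3° = 0.4080.

0.408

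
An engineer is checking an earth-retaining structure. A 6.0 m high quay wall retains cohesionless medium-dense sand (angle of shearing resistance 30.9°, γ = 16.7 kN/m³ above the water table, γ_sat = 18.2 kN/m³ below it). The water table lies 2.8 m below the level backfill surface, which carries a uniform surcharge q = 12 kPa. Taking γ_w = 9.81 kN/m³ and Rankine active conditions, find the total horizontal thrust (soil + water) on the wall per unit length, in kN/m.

156 kN/m

K_a = tan²(45° − φ/2) = 0.3214.
γ' = 18.2 − 9.81 = 8.390 kN/m³. h₂ = H − d_w = 3.2 m.
σ'_h: at surface K_a·q = 3.857; at WT K_a(q+γd_w) = 18.89; at base K_a(q+γd_w+γ'h₂) = 27.51 kPa.
P₁ = ½(3.857+18.89)×2.8 = 31.84; P₂ = ½(18.89+27.51)×3.2 = 74.24; P_w = ½γ_w h₂² = 50.23.
Total = 31.84+74.24+50.23 = 156.3 kN/m.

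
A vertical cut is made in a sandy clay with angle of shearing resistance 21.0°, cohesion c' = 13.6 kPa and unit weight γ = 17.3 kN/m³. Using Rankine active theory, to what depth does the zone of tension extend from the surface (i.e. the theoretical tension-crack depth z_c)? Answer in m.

K_a = tan²(45° − 21.0°/2) = 0.4724; √K_a = 0.6873.
The active pressure is zero where K_a γ z = 2c√K_a, so z_c = 2c/(γ√K_a) = 2×13.6/(17.3×0.6873) = 2.288 m.

2.29 m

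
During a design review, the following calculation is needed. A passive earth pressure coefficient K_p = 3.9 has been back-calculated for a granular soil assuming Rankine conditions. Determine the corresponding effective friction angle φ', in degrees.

36.3°

K_p = (1+sin φ)/(1−sin φ) ⇒ sin φ = (K_p − 1)/(K_p + 1) = 0.5918.
φ = arcsin(0.5918) = 36.29°.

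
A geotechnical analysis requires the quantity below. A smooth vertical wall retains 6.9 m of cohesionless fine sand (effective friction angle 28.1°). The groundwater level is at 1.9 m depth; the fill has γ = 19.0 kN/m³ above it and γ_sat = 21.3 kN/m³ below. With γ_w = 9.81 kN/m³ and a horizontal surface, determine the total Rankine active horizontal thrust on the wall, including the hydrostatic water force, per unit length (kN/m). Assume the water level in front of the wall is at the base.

K_a = tan²(45° − φ/2) = 0.3596.
γ' = 21.3 − 9.81 = 11.49 kN/m³. Depth below WT = 5.0 m.
σ'_h at WT = K_a γ d_w = 12.98 kPa; at base = 12.98 + K_a γ' × 5.0 = 33.64 kPa.
P₁ (0–1.9 m) = ½×12.98×1.9 = 12.33. P₂ (1.9–6.9 m) = ½(12.98+33.64)×5.0 = 116.6.
P_w = ½ γ_w h₂² = 0.5×9.81×5.0² = 122.6. Total = 12.33+116.6+122.6 = 251.5 kN/m.

252 kN/m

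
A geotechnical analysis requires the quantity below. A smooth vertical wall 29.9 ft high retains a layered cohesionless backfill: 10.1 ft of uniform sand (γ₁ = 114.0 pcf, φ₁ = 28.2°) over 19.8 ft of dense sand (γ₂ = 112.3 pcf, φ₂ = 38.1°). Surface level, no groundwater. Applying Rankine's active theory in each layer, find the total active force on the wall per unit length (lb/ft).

12700 lb/ft

K_a1 = tan²(45°−28.2°/2) = 0.3582; K_a2 = tan²(45°−38.1°/2) = 0.2368.
Layer 1: σ at base = K_a1 γ₁ h₁ = 412.4 psf; P₁ = ½×412.4×10.1 = 2083.
Layer 2: σ_v at top = γ₁h₁ = 1151; σ_h top = K_a2×1151 = 272.7; σ_h base = K_a2×(1151+112.3×19.8) = 799.3.
P₂ = ½(272.7+799.3)×19.8 = 10610. Total P_a = 2083+10610 = 12700 lb/ft.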